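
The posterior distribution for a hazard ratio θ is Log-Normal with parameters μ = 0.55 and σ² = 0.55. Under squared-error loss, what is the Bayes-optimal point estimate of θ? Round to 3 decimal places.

Mode = exp(μ − σ²) = exp(0.00) = 1.000.
Mean = exp(μ + σ²/2) = exp(0.825) = 2.282.
Squared-error loss ⇒ the optimal estimator is the posterior mean.

2.282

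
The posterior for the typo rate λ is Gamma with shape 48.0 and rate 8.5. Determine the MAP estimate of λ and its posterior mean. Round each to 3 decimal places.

MAP = 5.529; posterior mean = 5.647

Mode = (α−1)/β = 47.0/8.5 = 5.529.
Mean = α/β = 48.0/8.5 = 5.647.
The posterior is right-skewed, so the mean exceeds the mode.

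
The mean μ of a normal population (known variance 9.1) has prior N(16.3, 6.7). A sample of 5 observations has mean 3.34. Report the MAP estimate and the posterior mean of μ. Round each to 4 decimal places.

MAP: 6.1085. Posterior mean: 6.1085.

Posterior for μ is Normal. Precision-weighted mean: (1/6.7·16.3 + 5/9.1·3.34) / (1/6.7 + 5/9.1) = 6.1085.
A Normal posterior is symmetric, so mode = mean.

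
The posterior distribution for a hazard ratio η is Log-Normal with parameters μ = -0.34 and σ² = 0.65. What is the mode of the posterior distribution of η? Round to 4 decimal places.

0.3716

Mode = exp(μ − σ²) = exp(-0.99) = 0.3716.
Mean = exp(μ + σ²/2) = exp(-0.015) = 0.9851.
This is the posterior mode — the MAP estimate.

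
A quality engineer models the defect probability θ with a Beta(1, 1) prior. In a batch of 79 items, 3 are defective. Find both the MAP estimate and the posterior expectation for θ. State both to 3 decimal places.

MAP = 0.038; posterior mean = 0.049

Posterior: Beta(1+3, 1+76) = Beta(4, 77).
Mode = (4−1)/(4+77−2) = 3/79 = 0.038.
Mean = 4/(4+77) = 4/81 = 0.049.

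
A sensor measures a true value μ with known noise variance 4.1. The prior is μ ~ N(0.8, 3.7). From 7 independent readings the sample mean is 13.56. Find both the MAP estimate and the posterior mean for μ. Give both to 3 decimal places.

Posterior for μ is Normal. Precision-weighted mean: (1/3.7·0.8 + 7/4.1·13.56) / (1/3.7 + 7/4.1) = 11.816.
A Normal posterior is symmetric, so mode = mean.

MAP = 11.816; posterior mean = 11.816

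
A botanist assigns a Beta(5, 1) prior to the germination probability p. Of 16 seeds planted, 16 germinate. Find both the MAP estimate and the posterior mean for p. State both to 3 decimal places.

Posterior: Beta(5+16, 1+0) = Beta(21, 1).
Since β = 1 ≤ 1 and α > 1, the Beta density is monotone increasing on [0,1]; the mode is at 1.
Mean = 21/(21+1) = 0.955.

MAP = 1.000, posterior mean = 0.955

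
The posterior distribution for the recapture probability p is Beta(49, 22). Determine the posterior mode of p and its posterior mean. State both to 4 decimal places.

Mode = (49−1)/(49+22−2) = 48/69 = 0.6957.
Mean = 49/(49+22) = 49/71 = 0.6901.
Left-skewed posterior ⇒ mean < mode.

posterior mode = 0.6957, posterior mean = 0.6901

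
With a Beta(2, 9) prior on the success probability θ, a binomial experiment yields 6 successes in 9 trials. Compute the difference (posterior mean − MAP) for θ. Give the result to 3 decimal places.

Posterior: Beta(2+6, 9+3) = Beta(8, 12).
Mode = (8−1)/(8+12−2) = 7/18 = 0.389.
Mean = 8/(8+12) = 8/20 = 0.400.
Difference = 0.400 − 0.389 = 0.011.
The mean is pulled above the mode by the posterior's right skew.

0.011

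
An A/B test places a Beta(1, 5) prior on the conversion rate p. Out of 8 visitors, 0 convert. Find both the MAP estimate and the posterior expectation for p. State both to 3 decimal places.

Posterior: Beta(1+0, 5+8) = Beta(1, 13).
Since α = 1 ≤ 1 and β > 1, the Beta density is monotone decreasing on [0,1]; the mode is at 0.
Mean = 1/(1+13) = 0.071.

MAP estimate = 0.000, posterior expectation = 0.071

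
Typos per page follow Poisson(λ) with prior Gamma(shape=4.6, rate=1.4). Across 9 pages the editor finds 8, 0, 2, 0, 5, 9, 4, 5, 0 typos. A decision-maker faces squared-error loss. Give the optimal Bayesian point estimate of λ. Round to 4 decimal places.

Σ counts = 33. Posterior: Gamma(shape = 4.6+33 = 37.6, rate = 1.4+9 = 10.4).
Mode = (α−1)/β = 36.6/10.4 = 3.5192.
Mean = α/β = 37.6/10.4 = 3.6154.
Squared-error loss ⇒ the optimal estimator is the posterior mean.

3.6154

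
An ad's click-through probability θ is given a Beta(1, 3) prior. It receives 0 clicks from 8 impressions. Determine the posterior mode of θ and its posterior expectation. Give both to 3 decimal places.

MAP: 0.000. Posterior mean: 0.083.

Posterior: Beta(1+0, 3+8) = Beta(1, 11).
Since α = 1 ≤ 1 and β > 1, the Beta density is monotone decreasing on [0,1]; the mode is at 0.
Mean = 1/(1+11) = 0.083.
The mean is pulled above the mode by the posterior's right skew.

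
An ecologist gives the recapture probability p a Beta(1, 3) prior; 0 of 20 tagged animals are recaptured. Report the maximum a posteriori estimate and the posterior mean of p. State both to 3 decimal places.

Posterior: Beta(1+0, 3+20) = Beta(1, 23).
Since α = 1 ≤ 1 and β > 1, the Beta density is monotone decreasing on [0,1]; the mode is at 0.
Mean = 1/(1+23) = 0.042.

MAP = 0.000, posterior mean = 0.042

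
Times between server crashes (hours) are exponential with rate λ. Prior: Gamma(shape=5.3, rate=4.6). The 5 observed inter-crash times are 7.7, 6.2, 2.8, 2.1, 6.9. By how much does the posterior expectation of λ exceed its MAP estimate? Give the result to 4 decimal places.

0.0330

Σ times = 25.7. Posterior: Gamma(shape = 5.3+5 = 10.3, rate = 4.6+25.7 = 30.3).
Mode = (α−1)/β = 9.3/30.3 = 0.3069.
Mean = α/β = 10.3/30.3 = 0.3399.
Difference = 0.3399 − 0.3069 = 0.0330.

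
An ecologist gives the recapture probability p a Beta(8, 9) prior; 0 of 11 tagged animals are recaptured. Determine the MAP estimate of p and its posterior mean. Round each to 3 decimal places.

Posterior: Beta(8+0, 9+11) = Beta(8, 20).
Mode = (8−1)/(8+20−2) = 7/26 = 0.269.
Mean = 8/(8+20) = 8/28 = 0.286.

MAP = 0.269, posterior mean = 0.286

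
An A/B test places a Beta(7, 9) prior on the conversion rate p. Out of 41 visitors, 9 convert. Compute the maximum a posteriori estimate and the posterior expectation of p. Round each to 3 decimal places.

Posterior: Beta(7+9, 9+32) = Beta(16, 41).
Mode = (16−1)/(16+41−2) = 15/55 = 0.273.
Mean = 16/(16+41) = 16/57 = 0.281.
The posterior is right-skewed, so the mean exceeds the mode.

p_MAP = 0.273, E[p|data] = 0.281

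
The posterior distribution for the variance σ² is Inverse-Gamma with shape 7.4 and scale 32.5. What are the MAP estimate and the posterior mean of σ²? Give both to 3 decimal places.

Mode = β/(α+1) = 32.5/8.4 = 3.869.
Mean = β/(α−1) = 32.5/6.4 = 5.078.
The mean is pulled above the mode by the posterior's right skew.

MAP = 3.869, posterior mean = 5.078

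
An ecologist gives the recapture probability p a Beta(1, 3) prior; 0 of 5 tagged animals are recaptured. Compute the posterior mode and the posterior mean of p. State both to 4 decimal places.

MAP = 0.0000; posterior mean = 0.1111

Posterior: Beta(1+0, 3+5) = Beta(1, 8).
Since α = 1 ≤ 1 and β > 1, the Beta density is monotone decreasing on [0,1]; the mode is at 0.
Mean = 1/(1+8) = 0.1111.
The mean is pulled above the mode by the posterior's right skew.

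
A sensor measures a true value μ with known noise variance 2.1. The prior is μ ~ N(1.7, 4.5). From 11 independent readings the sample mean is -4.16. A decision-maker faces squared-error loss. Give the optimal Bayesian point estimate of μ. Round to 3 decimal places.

-3.922

Posterior for μ is Normal. Precision-weighted mean: (1/4.5·1.7 + 11/2.1·-4.16) / (1/4.5 + 11/2.1) = -3.922.
A Normal posterior is symmetric, so mode = mean.
Squared-error loss ⇒ the optimal estimator is the posterior mean.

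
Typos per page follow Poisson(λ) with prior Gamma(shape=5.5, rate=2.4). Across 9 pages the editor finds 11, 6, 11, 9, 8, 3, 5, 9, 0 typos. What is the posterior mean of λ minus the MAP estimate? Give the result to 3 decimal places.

Σ counts = 62. Posterior: Gamma(shape = 5.5+62 = 67.5, rate = 2.4+9 = 11.4).
Mode = (α−1)/β = 66.5/11.4 = 5.833.
Mean = α/β = 67.5/11.4 = 5.921.
Difference = 5.921 − 5.833 = 0.088.

0.088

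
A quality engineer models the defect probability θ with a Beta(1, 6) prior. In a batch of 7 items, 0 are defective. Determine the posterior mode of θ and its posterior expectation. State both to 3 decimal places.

MAP = 0.000, posterior mean = 0.071

Posterior: Beta(1+0, 6+7) = Beta(1, 13).
Since α = 1 ≤ 1 and β > 1, the Beta density is monotone decreasing on [0,1]; the mode is at 0.
Mean = 1/(1+13) = 0.071.
The mean is pulled above the mode by the posterior's right skew.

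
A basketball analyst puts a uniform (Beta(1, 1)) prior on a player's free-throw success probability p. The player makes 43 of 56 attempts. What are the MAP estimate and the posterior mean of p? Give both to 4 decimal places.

Posterior: Beta(1+43, 1+13) = Beta(44, 14).
Mode = (44−1)/(44+14−2) = 43/56 = 0.7679.
With a flat prior the MAP equals the MLE, 43/56.
Mean = 44/(44+14) = 44/58 = 0.7586.
The mean is pulled below the mode by the posterior's left skew.

MAP = 0.7679; posterior mean = 0.7586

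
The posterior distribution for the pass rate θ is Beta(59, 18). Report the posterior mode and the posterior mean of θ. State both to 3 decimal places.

Mode = (59−1)/(59+18−2) = 58/75 = 0.773.
Mean = 59/(59+18) = 59/77 = 0.766.

MAP = 0.773, posterior mean = 0.766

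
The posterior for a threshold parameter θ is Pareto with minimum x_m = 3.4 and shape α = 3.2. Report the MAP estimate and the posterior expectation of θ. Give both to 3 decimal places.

MAP estimate = 3.400, posterior expectation = 4.945

The Pareto density is strictly decreasing on [x_m, ∞), so the mode is x_m = 3.400.
Mean = α·x_m/(α−1) = 3.2·3.4/2.2 = 4.945.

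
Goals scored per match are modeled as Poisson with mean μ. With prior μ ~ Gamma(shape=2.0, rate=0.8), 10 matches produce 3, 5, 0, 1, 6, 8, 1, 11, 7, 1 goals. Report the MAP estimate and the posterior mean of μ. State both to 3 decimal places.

Σ counts = 43. Posterior: Gamma(shape = 2.0+43 = 45.0, rate = 0.8+10 = 10.8).
Mode = (α−1)/β = 44.0/10.8 = 4.074.
Mean = α/β = 45.0/10.8 = 4.167.
The posterior is right-skewed, so the mean exceeds the mode.

MAP: 4.074. Posterior mean: 4.167.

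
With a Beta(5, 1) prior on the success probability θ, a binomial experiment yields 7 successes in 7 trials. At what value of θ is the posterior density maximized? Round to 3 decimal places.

Posterior: Beta(5+7, 1+0) = Beta(12, 1).
Since β = 1 ≤ 1 and α > 1, the Beta density is monotone increasing on [0,1]; the mode is at 1.
Mean = 12/(12+1) = 0.923.
This is the posterior mode — the MAP estimate.

1.000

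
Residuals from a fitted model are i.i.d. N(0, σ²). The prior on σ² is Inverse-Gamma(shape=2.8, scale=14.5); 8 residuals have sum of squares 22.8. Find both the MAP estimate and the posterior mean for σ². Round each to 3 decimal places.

Posterior: Inverse-Gamma(shape = 2.8+8/2 = 6.8, scale = 14.5+22.8/2 = 25.9).
Mode = β/(α+1) = 25.9/7.8 = 3.321.
Mean = β/(α−1) = 25.9/5.8 = 4.466.

MAP = 3.321, posterior mean = 4.466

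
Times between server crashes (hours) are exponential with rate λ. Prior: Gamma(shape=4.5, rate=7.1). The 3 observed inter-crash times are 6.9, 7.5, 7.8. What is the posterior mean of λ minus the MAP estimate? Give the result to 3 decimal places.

Σ times = 22.2. Posterior: Gamma(shape = 4.5+3 = 7.5, rate = 7.1+22.2 = 29.3).
Mode = (α−1)/β = 6.5/29.3 = 0.222.
Mean = α/β = 7.5/29.3 = 0.256.
Difference = 0.256 − 0.222 = 0.034.

0.034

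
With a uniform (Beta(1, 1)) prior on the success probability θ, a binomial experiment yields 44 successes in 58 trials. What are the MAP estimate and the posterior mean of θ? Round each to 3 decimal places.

Posterior: Beta(1+44, 1+14) = Beta(45, 15).
Mode = (45−1)/(45+15−2) = 44/58 = 0.759.
With a flat prior the MAP equals the MLE, 44/58.
Mean = 45/(45+15) = 45/60 = 0.750.

MAP estimate = 0.759, posterior mean = 0.750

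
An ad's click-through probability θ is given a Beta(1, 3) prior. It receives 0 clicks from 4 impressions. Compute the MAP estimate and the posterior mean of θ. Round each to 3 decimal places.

Posterior: Beta(1+0, 3+4) = Beta(1, 7).
Since α = 1 ≤ 1 and β > 1, the Beta density is monotone decreasing on [0,1]; the mode is at 0.
Mean = 1/(1+7) = 0.125.
Right-skewed posterior ⇒ mode < mean.

θ_MAP = 0.000, E[θ|data] = 0.125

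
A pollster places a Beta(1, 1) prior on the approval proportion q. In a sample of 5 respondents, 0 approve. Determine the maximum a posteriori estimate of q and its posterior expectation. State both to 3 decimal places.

MAP: 0.000. Posterior mean: 0.143.

Posterior: Beta(1+0, 1+5) = Beta(1, 6).
Since α = 1 ≤ 1 and β > 1, the Beta density is monotone decreasing on [0,1]; the mode is at 0.
Mean = 1/(1+6) = 0.143.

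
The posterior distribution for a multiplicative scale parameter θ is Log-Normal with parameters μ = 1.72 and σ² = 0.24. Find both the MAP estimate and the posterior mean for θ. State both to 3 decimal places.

Mode = exp(μ − σ²) = exp(1.48) = 4.393.
Mean = exp(μ + σ²/2) = exp(1.840) = 6.297.

MAP = 4.393; posterior mean = 6.297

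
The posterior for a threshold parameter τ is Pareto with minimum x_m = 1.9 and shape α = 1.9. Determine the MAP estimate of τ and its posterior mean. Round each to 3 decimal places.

The Pareto density is strictly decreasing on [x_m, ∞), so the mode is x_m = 1.900.
Mean = α·x_m/(α−1) = 1.9·1.9/0.9 = 4.011.
Right-skewed posterior ⇒ mode < mean.

MAP = 1.900, posterior mean = 4.011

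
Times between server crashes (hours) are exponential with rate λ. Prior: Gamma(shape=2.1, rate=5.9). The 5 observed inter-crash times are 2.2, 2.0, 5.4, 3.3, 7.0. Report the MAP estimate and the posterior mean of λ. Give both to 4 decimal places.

Σ times = 19.9. Posterior: Gamma(shape = 2.1+5 = 7.1, rate = 5.9+19.9 = 25.8).
Mode = (α−1)/β = 6.1/25.8 = 0.2364.
Mean = α/β = 7.1/25.8 = 0.2752.
Mean > mode: the posterior has a right tail.

MAP estimate = 0.2364, posterior mean = 0.2752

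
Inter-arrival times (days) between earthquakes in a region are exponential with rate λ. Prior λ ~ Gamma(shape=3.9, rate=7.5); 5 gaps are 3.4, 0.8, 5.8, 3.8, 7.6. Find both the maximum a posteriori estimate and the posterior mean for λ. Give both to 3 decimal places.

λ_MAP = 0.273, E[λ|data] = 0.308

Σ times = 21.4. Posterior: Gamma(shape = 3.9+5 = 8.9, rate = 7.5+21.4 = 28.9).
Mode = (α−1)/β = 7.9/28.9 = 0.273.
Mean = α/β = 8.9/28.9 = 0.308.
The posterior is right-skewed, so the mean exceeds the mode.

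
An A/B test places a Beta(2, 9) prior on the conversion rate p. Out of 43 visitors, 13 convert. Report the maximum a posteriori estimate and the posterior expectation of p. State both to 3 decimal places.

Posterior: Beta(2+13, 9+30) = Beta(15, 39).
Mode = (15−1)/(15+39−2) = 14/52 = 0.269.
Mean = 15/(15+39) = 15/54 = 0.278.

maximum a posteriori estimate = 0.269, posterior expectation = 0.278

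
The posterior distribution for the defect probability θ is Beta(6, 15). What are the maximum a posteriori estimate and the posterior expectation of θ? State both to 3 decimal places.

θ_MAP = 0.263, E[θ|data] = 0.286

Mode = (6−1)/(6+15−2) = 5/19 = 0.263.
Mean = 6/(6+15) = 6/21 = 0.286.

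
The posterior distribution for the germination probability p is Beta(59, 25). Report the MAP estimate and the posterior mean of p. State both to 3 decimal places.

Mode = (59−1)/(59+25−2) = 58/82 = 0.707.
Mean = 59/(59+25) = 59/84 = 0.702.

MAP = 0.707; posterior mean = 0.702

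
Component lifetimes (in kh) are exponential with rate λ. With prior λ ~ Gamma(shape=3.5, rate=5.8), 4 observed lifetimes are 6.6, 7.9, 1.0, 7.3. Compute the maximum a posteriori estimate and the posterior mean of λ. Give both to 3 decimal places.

Σ times = 22.8. Posterior: Gamma(shape = 3.5+4 = 7.5, rate = 5.8+22.8 = 28.6).
Mode = (α−1)/β = 6.5/28.6 = 0.227.
Mean = α/β = 7.5/28.6 = 0.262.

maximum a posteriori estimate = 0.227, posterior mean = 0.262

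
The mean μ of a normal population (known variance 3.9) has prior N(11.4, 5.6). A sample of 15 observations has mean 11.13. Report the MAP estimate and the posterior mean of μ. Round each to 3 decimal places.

μ_MAP = 11.142, E[μ|data] = 11.142

Posterior for μ is Normal. Precision-weighted mean: (1/5.6·11.4 + 15/3.9·11.13) / (1/5.6 + 15/3.9) = 11.142.
A Normal posterior is symmetric, so mode = mean.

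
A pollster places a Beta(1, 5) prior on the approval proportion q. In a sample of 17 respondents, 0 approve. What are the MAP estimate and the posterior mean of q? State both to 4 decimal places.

Posterior: Beta(1+0, 5+17) = Beta(1, 22).
Since α = 1 ≤ 1 and β > 1, the Beta density is monotone decreasing on [0,1]; the mode is at 0.
Mean = 1/(1+22) = 0.0435.

MAP: 0.0000. Posterior mean: 0.0435.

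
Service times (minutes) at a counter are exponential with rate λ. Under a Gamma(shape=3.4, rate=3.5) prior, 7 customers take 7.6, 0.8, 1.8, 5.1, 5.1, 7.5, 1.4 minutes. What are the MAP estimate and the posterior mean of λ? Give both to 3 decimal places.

MAP = 0.287; posterior mean = 0.317

Σ times = 29.3. Posterior: Gamma(shape = 3.4+7 = 10.4, rate = 3.5+29.3 = 32.8).
Mode = (α−1)/β = 9.4/32.8 = 0.287.
Mean = α/β = 10.4/32.8 = 0.317.
Mean > mode: the posterior has a right tail.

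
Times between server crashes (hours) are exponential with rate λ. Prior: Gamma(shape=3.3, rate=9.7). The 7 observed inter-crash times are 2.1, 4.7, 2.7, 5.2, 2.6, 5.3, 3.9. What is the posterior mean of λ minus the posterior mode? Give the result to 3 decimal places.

Σ times = 26.5. Posterior: Gamma(shape = 3.3+7 = 10.3, rate = 9.7+26.5 = 36.2).
Mode = (α−1)/β = 9.3/36.2 = 0.257.
Mean = α/β = 10.3/36.2 = 0.285.
Difference = 0.285 − 0.257 = 0.028.
The posterior is right-skewed, so the mean exceeds the mode.

0.028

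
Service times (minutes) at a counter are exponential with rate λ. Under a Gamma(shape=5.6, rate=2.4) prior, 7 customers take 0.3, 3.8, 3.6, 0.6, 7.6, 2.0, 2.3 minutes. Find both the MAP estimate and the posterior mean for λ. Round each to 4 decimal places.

Σ times = 20.2. Posterior: Gamma(shape = 5.6+7 = 12.6, rate = 2.4+20.2 = 22.6).
Mode = (α−1)/β = 11.6/22.6 = 0.5133.
Mean = α/β = 12.6/22.6 = 0.5575.
The mean is pulled above the mode by the posterior's right skew.

λ_MAP = 0.5133, E[λ|data] = 0.5575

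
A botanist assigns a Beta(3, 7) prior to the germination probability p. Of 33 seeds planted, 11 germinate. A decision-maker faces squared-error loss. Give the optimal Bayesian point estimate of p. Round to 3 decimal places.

0.326

Posterior: Beta(3+11, 7+22) = Beta(14, 29).
Mode = (14−1)/(14+29−2) = 13/41 = 0.317.
Mean = 14/(14+29) = 14/43 = 0.326.
Squared-error loss ⇒ the optimal estimator is the posterior mean.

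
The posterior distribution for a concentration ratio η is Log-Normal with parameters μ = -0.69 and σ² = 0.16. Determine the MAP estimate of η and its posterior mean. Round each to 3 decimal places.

Mode = exp(μ − σ²) = exp(-0.85) = 0.427.
Mean = exp(μ + σ²/2) = exp(-0.610) = 0.543.
Right-skewed posterior ⇒ mode < mean.

MAP = 0.427, posterior mean = 0.543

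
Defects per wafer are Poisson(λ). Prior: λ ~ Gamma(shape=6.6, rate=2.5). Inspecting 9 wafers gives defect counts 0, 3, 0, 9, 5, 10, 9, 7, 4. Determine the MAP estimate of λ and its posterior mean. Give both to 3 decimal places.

MAP = 4.574, posterior mean = 4.661

Σ counts = 47. Posterior: Gamma(shape = 6.6+47 = 53.6, rate = 2.5+9 = 11.5).
Mode = (α−1)/β = 52.6/11.5 = 4.574.
Mean = α/β = 53.6/11.5 = 4.661.
The mean is pulled above the mode by the posterior's right skew.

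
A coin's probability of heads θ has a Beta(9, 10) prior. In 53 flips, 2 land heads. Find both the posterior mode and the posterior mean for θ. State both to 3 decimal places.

Posterior: Beta(9+2, 10+51) = Beta(11, 61).
Mode = (11−1)/(11+61−2) = 10/70 = 0.143.
Mean = 11/(11+61) = 11/72 = 0.153.

MAP = 0.143, posterior mean = 0.153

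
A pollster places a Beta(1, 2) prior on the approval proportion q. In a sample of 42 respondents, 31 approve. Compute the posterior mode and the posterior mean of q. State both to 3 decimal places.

MAP = 0.721, posterior mean = 0.711

Posterior: Beta(1+31, 2+11) = Beta(32, 13).
Mode = (32−1)/(32+13−2) = 31/43 = 0.721.
Mean = 32/(32+13) = 32/45 = 0.711.
Mode > mean: the posterior has a left tail.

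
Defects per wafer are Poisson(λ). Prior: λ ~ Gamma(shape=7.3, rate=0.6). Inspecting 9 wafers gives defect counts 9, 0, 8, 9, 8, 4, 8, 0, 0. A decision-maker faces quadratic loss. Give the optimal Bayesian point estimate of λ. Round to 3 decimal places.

5.552

Σ counts = 46. Posterior: Gamma(shape = 7.3+46 = 53.3, rate = 0.6+9 = 9.6).
Mode = (α−1)/β = 52.3/9.6 = 5.448.
Mean = α/β = 53.3/9.6 = 5.552.
Quadratic loss ⇒ the optimal estimator is the posterior mean.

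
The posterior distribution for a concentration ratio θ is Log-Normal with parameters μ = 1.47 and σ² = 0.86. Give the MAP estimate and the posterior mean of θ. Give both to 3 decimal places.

Mode = exp(μ − σ²) = exp(0.61) = 1.840.
Mean = exp(μ + σ²/2) = exp(1.900) = 6.686.

θ_MAP = 1.840, E[θ|data] = 6.686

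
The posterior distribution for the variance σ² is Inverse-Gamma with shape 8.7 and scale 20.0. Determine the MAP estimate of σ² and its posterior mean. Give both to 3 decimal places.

MAP = 2.062; posterior mean = 2.597

Mode = β/(α+1) = 20.0/9.7 = 2.062.
Mean = β/(α−1) = 20.0/7.7 = 2.597.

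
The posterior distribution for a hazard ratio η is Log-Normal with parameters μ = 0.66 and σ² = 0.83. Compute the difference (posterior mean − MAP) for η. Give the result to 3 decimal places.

2.086

Mode = exp(μ − σ²) = exp(-0.17) = 0.844.
Mean = exp(μ + σ²/2) = exp(1.075) = 2.930.
Difference = 2.930 − 0.844 = 2.086.
The posterior is right-skewed, so the mean exceeds the mode.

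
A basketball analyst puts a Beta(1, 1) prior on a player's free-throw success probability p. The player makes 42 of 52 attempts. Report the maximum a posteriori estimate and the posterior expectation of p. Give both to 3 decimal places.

Posterior: Beta(1+42, 1+10) = Beta(43, 11).
Mode = (43−1)/(43+11−2) = 42/52 = 0.808.
With a flat prior the MAP equals the MLE, 42/52.
Mean = 43/(43+11) = 43/54 = 0.796.
Mode > mean: the posterior has a left tail.

maximum a posteriori estimate = 0.808, posterior expectation = 0.796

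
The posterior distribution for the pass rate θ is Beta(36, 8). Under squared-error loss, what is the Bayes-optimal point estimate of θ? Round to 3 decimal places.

0.818

Mode = (36−1)/(36+8−2) = 35/42 = 0.833.
Mean = 36/(36+8) = 36/44 = 0.818.
Squared-error loss ⇒ the optimal estimator is the posterior mean.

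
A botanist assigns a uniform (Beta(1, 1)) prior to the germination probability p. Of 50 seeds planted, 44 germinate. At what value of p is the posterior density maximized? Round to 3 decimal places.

0.880

Posterior: Beta(1+44, 1+6) = Beta(45, 7).
Mode = (45−1)/(45+7−2) = 44/50 = 0.880.
With a flat prior the MAP equals the MLE, 44/50.
Mean = 45/(45+7) = 45/52 = 0.865.
This is the posterior mode — the MAP estimate.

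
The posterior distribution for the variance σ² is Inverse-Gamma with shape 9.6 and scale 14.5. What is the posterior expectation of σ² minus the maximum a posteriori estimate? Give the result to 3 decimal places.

Mode = β/(α+1) = 14.5/10.6 = 1.368.
Mean = β/(α−1) = 14.5/8.6 = 1.686.
Difference = 1.686 − 1.368 = 0.318.
The mean is pulled above the mode by the posterior's right skew.

0.318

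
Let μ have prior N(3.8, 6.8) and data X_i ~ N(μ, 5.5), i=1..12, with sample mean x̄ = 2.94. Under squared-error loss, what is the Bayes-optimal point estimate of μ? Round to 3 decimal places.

Posterior for μ is Normal. Precision-weighted mean: (1/6.8·3.8 + 12/5.5·2.94) / (1/6.8 + 12/5.5) = 2.994.
A Normal posterior is symmetric, so mode = mean.
Squared-error loss ⇒ the optimal estimator is the posterior mean.

2.994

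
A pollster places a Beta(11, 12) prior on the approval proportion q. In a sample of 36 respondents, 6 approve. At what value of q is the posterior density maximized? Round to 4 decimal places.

Posterior: Beta(11+6, 12+30) = Beta(17, 42).
Mode = (17−1)/(17+42−2) = 16/57 = 0.2807.
Mean = 17/(17+42) = 17/59 = 0.2881.
This is the posterior mode — the MAP estimate.

0.2807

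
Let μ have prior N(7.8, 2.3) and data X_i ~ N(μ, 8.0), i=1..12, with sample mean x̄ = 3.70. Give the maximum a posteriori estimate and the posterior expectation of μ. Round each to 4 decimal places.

Posterior for μ is Normal. Precision-weighted mean: (1/2.3·7.8 + 12/8.0·3.70) / (1/2.3 + 12/8.0) = 4.6213.
A Normal posterior is symmetric, so mode = mean.

μ_MAP = 4.6213, E[μ|data] = 4.6213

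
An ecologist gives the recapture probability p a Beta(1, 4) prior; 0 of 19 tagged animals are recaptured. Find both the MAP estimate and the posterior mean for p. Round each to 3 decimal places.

Posterior: Beta(1+0, 4+19) = Beta(1, 23).
Since α = 1 ≤ 1 and β > 1, the Beta density is monotone decreasing on [0,1]; the mode is at 0.
Mean = 1/(1+23) = 0.042.

MAP estimate = 0.000, posterior mean = 0.042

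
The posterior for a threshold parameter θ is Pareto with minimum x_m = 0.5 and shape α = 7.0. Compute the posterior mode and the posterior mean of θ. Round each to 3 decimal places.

MAP: 0.500. Posterior mean: 0.583.

The Pareto density is strictly decreasing on [x_m, ∞), so the mode is x_m = 0.500.
Mean = α·x_m/(α−1) = 7.0·0.5/6.0 = 0.583.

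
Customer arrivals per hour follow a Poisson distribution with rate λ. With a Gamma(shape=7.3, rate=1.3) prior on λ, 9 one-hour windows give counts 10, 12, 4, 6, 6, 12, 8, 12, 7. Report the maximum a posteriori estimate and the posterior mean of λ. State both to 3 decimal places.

Σ counts = 77. Posterior: Gamma(shape = 7.3+77 = 84.3, rate = 1.3+9 = 10.3).
Mode = (α−1)/β = 83.3/10.3 = 8.087.
Mean = α/β = 84.3/10.3 = 8.184.

MAP = 8.087, posterior mean = 8.184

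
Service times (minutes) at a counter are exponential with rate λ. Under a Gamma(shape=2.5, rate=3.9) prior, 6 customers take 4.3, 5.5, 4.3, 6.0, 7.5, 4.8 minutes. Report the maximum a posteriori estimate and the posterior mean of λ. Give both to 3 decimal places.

λ_MAP = 0.207, E[λ|data] = 0.234

Σ times = 32.4. Posterior: Gamma(shape = 2.5+6 = 8.5, rate = 3.9+32.4 = 36.3).
Mode = (α−1)/β = 7.5/36.3 = 0.207.
Mean = α/β = 8.5/36.3 = 0.234.
The mean is pulled above the mode by the posterior's right skew.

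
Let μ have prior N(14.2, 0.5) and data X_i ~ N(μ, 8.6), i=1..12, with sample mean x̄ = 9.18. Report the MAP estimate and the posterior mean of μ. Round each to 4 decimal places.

Posterior for μ is Normal. Precision-weighted mean: (1/0.5·14.2 + 12/8.6·9.18) / (1/0.5 + 12/8.6) = 12.1370.
A Normal posterior is symmetric, so mode = mean.

MAP = 12.1370, posterior mean = 12.1370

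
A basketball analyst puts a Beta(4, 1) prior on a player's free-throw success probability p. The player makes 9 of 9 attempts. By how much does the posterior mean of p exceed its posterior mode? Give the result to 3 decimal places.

Posterior: Beta(4+9, 1+0) = Beta(13, 1).
Since β = 1 ≤ 1 and α > 1, the Beta density is monotone increasing on [0,1]; the mode is at 1.
Mean = 13/(13+1) = 0.929.
Difference = 0.929 − 1.000 = -0.071.
The posterior is left-skewed, so the mode exceeds the mean.

-0.071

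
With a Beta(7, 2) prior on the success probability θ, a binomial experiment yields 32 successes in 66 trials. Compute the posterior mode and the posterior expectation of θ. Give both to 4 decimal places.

posterior mode = 0.5205, posterior expectation = 0.5200

Posterior: Beta(7+32, 2+34) = Beta(39, 36).
Mode = (39−1)/(39+36−2) = 38/73 = 0.5205.
Mean = 39/(39+36) = 39/75 = 0.5200.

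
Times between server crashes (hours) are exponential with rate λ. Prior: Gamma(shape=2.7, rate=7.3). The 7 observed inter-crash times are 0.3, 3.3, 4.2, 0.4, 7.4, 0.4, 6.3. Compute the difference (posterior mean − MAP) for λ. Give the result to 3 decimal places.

0.034

Σ times = 22.3. Posterior: Gamma(shape = 2.7+7 = 9.7, rate = 7.3+22.3 = 29.6).
Mode = (α−1)/β = 8.7/29.6 = 0.294.
Mean = α/β = 9.7/29.6 = 0.328.
Difference = 0.328 − 0.294 = 0.034.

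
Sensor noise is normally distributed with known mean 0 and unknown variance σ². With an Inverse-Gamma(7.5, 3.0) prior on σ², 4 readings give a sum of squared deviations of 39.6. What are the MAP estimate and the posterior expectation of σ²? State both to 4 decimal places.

Posterior: Inverse-Gamma(shape = 7.5+4/2 = 9.5, scale = 3.0+39.6/2 = 22.8).
Mode = β/(α+1) = 22.8/10.5 = 2.1714.
Mean = β/(α−1) = 22.8/8.5 = 2.6824.

σ²_MAP = 2.1714, E[σ²|data] = 2.6824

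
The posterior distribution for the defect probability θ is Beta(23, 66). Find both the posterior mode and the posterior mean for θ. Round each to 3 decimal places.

Mode = (23−1)/(23+66−2) = 22/87 = 0.253.
Mean = 23/(23+66) = 23/89 = 0.258.

MAP = 0.253; posterior mean = 0.258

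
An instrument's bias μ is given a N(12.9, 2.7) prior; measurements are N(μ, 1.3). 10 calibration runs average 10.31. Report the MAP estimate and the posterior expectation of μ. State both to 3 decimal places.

Posterior for μ is Normal. Precision-weighted mean: (1/2.7·12.9 + 10/1.3·10.31) / (1/2.7 + 10/1.3) = 10.429.
A Normal posterior is symmetric, so mode = mean.

μ_MAP = 10.429, E[μ|data] = 10.429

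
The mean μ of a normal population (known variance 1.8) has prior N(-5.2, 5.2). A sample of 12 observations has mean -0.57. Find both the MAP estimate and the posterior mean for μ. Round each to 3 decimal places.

Posterior for μ is Normal. Precision-weighted mean: (1/5.2·-5.2 + 12/1.8·-0.57) / (1/5.2 + 12/1.8) = -0.700.
A Normal posterior is symmetric, so mode = mean.

MAP: -0.700. Posterior mean: -0.700.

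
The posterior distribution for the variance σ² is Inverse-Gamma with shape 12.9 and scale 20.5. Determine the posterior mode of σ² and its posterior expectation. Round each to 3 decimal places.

Mode = β/(α+1) = 20.5/13.9 = 1.475.
Mean = β/(α−1) = 20.5/11.9 = 1.723.

σ²_MAP = 1.475, E[σ²|data] = 1.723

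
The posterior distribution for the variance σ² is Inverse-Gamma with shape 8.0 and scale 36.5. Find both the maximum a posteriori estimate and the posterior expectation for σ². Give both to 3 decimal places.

Mode = β/(α+1) = 36.5/9.0 = 4.056.
Mean = β/(α−1) = 36.5/7.0 = 5.214.

MAP: 4.056. Posterior mean: 5.214.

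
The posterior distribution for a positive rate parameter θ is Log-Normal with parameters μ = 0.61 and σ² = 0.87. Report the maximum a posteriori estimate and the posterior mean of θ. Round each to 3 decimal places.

MAP = 0.771; posterior mean = 2.843

Mode = exp(μ − σ²) = exp(-0.26) = 0.771.
Mean = exp(μ + σ²/2) = exp(1.045) = 2.843.
Mean > mode: the posterior has a right tail.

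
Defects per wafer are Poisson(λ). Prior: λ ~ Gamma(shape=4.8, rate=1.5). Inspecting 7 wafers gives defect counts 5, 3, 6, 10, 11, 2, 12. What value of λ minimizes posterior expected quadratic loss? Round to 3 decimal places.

6.329

Σ counts = 49. Posterior: Gamma(shape = 4.8+49 = 53.8, rate = 1.5+7 = 8.5).
Mode = (α−1)/β = 52.8/8.5 = 6.212.
Mean = α/β = 53.8/8.5 = 6.329.
Quadratic loss ⇒ the optimal estimator is the posterior mean.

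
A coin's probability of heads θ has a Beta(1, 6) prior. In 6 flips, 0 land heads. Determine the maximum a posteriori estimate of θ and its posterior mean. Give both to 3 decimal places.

Posterior: Beta(1+0, 6+6) = Beta(1, 12).
Since α = 1 ≤ 1 and β > 1, the Beta density is monotone decreasing on [0,1]; the mode is at 0.
Mean = 1/(1+12) = 0.077.

MAP = 0.000; posterior mean = 0.077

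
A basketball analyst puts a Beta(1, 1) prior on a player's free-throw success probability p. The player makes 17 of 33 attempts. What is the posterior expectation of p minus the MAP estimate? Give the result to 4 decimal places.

-0.0009

Posterior: Beta(1+17, 1+16) = Beta(18, 17).
Mode = (18−1)/(18+17−2) = 17/33 = 0.5152.
Mean = 18/(18+17) = 18/35 = 0.5143.
Difference = 0.5143 − 0.5152 = -0.0009.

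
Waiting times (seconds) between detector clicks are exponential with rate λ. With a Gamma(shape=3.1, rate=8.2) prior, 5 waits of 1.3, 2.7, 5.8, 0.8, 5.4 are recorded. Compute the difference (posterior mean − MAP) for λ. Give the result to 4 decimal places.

Σ times = 16.0. Posterior: Gamma(shape = 3.1+5 = 8.1, rate = 8.2+16.0 = 24.2).
Mode = (α−1)/β = 7.1/24.2 = 0.2934.
Mean = α/β = 8.1/24.2 = 0.3347.
Difference = 0.3347 − 0.2934 = 0.0413.
Right-skewed posterior ⇒ mode < mean.

0.0413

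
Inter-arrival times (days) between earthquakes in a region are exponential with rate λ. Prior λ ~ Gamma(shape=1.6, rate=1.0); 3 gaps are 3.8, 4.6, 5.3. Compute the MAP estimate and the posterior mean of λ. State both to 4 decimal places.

MAP = 0.2449; posterior mean = 0.3129

Σ times = 13.7. Posterior: Gamma(shape = 1.6+3 = 4.6, rate = 1.0+13.7 = 14.7).
Mode = (α−1)/β = 3.6/14.7 = 0.2449.
Mean = α/β = 4.6/14.7 = 0.3129.
Right-skewed posterior ⇒ mode < mean.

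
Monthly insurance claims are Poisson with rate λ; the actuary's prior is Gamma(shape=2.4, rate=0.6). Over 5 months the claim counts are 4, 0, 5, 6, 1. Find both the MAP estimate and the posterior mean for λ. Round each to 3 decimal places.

MAP = 3.107, posterior mean = 3.286

Σ counts = 16. Posterior: Gamma(shape = 2.4+16 = 18.4, rate = 0.6+5 = 5.6).
Mode = (α−1)/β = 17.4/5.6 = 3.107.
Mean = α/β = 18.4/5.6 = 3.286.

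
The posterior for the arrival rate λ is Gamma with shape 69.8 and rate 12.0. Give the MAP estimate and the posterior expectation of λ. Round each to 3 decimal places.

MAP: 5.733. Posterior mean: 5.817.

Mode = (α−1)/β = 68.8/12.0 = 5.733.
Mean = α/β = 69.8/12.0 = 5.817.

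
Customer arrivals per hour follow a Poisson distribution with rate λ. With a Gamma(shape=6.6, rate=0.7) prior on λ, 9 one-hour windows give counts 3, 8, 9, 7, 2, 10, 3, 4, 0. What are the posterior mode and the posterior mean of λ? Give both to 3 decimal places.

Σ counts = 46. Posterior: Gamma(shape = 6.6+46 = 52.6, rate = 0.7+9 = 9.7).
Mode = (α−1)/β = 51.6/9.7 = 5.320.
Mean = α/β = 52.6/9.7 = 5.423.

posterior mode = 5.320, posterior mean = 5.423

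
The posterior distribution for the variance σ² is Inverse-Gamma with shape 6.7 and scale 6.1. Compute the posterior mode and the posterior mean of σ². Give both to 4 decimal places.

Mode = β/(α+1) = 6.1/7.7 = 0.7922.
Mean = β/(α−1) = 6.1/5.7 = 1.0702.

MAP = 0.7922; posterior mean = 1.0702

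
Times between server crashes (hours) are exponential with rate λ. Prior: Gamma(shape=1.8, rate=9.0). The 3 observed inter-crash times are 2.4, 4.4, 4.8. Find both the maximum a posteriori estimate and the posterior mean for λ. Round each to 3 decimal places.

λ_MAP = 0.184, E[λ|data] = 0.233

Σ times = 11.6. Posterior: Gamma(shape = 1.8+3 = 4.8, rate = 9.0+11.6 = 20.6).
Mode = (α−1)/β = 3.8/20.6 = 0.184.
Mean = α/β = 4.8/20.6 = 0.233.
Mean > mode: the posterior has a right tail.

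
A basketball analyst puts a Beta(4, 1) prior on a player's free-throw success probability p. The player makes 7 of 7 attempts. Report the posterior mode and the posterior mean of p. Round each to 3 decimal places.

Posterior: Beta(4+7, 1+0) = Beta(11, 1).
Since β = 1 ≤ 1 and α > 1, the Beta density is monotone increasing on [0,1]; the mode is at 1.
Mean = 11/(11+1) = 0.917.
Left-skewed posterior ⇒ mean < mode.

p_MAP = 1.000, E[p|data] = 0.917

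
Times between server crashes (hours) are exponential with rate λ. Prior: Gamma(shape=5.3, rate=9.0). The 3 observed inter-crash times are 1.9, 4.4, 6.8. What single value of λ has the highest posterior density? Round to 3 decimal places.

Σ times = 13.1. Posterior: Gamma(shape = 5.3+3 = 8.3, rate = 9.0+13.1 = 22.1).
Mode = (α−1)/β = 7.3/22.1 = 0.330.
Mean = α/β = 8.3/22.1 = 0.376.
This is the posterior mode — the MAP estimate.

0.330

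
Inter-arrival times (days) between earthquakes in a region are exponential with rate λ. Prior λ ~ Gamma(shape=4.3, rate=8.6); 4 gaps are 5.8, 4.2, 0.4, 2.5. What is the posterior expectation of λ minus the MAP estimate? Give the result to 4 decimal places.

Σ times = 12.9. Posterior: Gamma(shape = 4.3+4 = 8.3, rate = 8.6+12.9 = 21.5).
Mode = (α−1)/β = 7.3/21.5 = 0.3395.
Mean = α/β = 8.3/21.5 = 0.3860.
Difference = 0.3860 − 0.3395 = 0.0465.

0.0465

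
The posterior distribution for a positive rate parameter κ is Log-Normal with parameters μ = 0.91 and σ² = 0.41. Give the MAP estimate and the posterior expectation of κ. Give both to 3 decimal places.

MAP estimate = 1.649, posterior expectation = 3.050

Mode = exp(μ − σ²) = exp(0.50) = 1.649.
Mean = exp(μ + σ²/2) = exp(1.115) = 3.050.
The posterior is right-skewed, so the mean exceeds the mode.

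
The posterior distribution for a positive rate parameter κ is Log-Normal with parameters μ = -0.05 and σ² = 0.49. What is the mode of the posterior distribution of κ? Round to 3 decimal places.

0.583

Mode = exp(μ − σ²) = exp(-0.54) = 0.583.
Mean = exp(μ + σ²/2) = exp(0.195) = 1.215.
This is the posterior mode — the MAP estimate.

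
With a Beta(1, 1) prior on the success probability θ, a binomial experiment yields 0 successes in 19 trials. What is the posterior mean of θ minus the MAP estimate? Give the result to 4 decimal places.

0.0476

Posterior: Beta(1+0, 1+19) = Beta(1, 20).
Since α = 1 ≤ 1 and β > 1, the Beta density is monotone decreasing on [0,1]; the mode is at 0.
Mean = 1/(1+20) = 0.0476.
Difference = 0.0476 − 0.0000 = 0.0476.
Mean > mode: the posterior has a right tail.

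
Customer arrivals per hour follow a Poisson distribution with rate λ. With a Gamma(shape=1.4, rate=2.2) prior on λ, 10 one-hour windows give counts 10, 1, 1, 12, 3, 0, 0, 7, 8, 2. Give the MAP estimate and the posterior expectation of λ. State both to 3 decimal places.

MAP = 3.639; posterior mean = 3.721

Σ counts = 44. Posterior: Gamma(shape = 1.4+44 = 45.4, rate = 2.2+10 = 12.2).
Mode = (α−1)/β = 44.4/12.2 = 3.639.
Mean = α/β = 45.4/12.2 = 3.721.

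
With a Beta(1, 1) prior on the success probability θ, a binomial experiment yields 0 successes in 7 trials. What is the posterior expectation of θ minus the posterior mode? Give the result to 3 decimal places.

Posterior: Beta(1+0, 1+7) = Beta(1, 8).
Since α = 1 ≤ 1 and β > 1, the Beta density is monotone decreasing on [0,1]; the mode is at 0.
Mean = 1/(1+8) = 0.111.
Difference = 0.111 − 0.000 = 0.111.
The mean is pulled above the mode by the posterior's right skew.

0.111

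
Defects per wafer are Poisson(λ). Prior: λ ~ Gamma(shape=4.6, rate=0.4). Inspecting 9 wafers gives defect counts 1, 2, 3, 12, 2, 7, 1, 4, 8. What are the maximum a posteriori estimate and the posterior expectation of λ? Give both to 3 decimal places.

Σ counts = 40. Posterior: Gamma(shape = 4.6+40 = 44.6, rate = 0.4+9 = 9.4).
Mode = (α−1)/β = 43.6/9.4 = 4.638.
Mean = α/β = 44.6/9.4 = 4.745.

λ_MAP = 4.638, E[λ|data] = 4.745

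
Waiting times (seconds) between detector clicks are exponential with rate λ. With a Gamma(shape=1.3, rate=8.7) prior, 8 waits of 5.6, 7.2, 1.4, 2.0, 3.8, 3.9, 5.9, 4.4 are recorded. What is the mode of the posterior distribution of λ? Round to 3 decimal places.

Σ times = 34.2. Posterior: Gamma(shape = 1.3+8 = 9.3, rate = 8.7+34.2 = 42.9).
Mode = (α−1)/β = 8.3/42.9 = 0.193.
Mean = α/β = 9.3/42.9 = 0.217.
This is the posterior mode — the MAP estimate.

0.193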